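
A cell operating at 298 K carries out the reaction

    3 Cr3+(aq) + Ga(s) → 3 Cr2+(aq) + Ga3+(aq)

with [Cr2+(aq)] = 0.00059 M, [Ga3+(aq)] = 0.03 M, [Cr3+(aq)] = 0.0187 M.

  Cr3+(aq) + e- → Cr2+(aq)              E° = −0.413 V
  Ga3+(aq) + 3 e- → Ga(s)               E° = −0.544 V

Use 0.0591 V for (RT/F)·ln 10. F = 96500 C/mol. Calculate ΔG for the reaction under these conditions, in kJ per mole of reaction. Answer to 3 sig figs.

−72.3 kJ/mol

With Cr³⁺/Cr²⁺ reduced at the cathode, E°cell = −0.413 − (−0.544) = +0.131 V and n = 3.
Here Q = ([Cr2+(aq)]^3·[Ga3+(aq)]) / [Cr3+(aq)]^3 = 9.42×10^−7 (log Q = −6.026), giving E = +0.131 − (0.0591/3)·(−6.026) = +0.2497 V.
Then ΔG = −nFE = −3 × 96500 × +0.2497 J/mol = −72.3 kJ/mol.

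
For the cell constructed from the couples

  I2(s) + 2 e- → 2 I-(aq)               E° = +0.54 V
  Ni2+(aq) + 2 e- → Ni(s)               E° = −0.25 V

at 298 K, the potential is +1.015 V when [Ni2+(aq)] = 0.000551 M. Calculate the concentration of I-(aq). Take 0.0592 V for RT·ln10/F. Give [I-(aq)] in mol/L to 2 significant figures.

With I₂/I⁻ at the cathode and Ni²⁺/Ni at the anode, E°cell = +0.54 − (−0.25) = +0.79 V (n = 2).
From the Nernst equation, log Q = n(E° − E)/0.0592 = 2·(+0.79 − (+1.015))/0.0592 = −7.601.
The balanced reaction is I2(s) + Ni(s) → 2 I-(aq) + Ni2+(aq), so Q = [I-(aq)]^2·[Ni2+(aq)].
Isolating [I-(aq)] in Q = 10^{−7.601} yields log [I-(aq)] = −2.171, i.e. 0.0067 M.

0.0067 M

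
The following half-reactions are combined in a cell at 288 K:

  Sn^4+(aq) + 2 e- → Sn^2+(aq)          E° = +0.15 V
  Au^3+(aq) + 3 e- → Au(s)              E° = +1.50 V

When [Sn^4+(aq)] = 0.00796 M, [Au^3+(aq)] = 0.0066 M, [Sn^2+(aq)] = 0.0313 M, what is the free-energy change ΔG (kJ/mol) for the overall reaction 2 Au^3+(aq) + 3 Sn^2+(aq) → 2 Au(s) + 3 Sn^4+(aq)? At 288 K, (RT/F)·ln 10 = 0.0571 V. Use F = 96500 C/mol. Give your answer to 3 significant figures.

−767 kJ/mol

The standard cell potential is +1.50 − (+0.15) = +1.35 V, with n = 6 electrons in the balanced equation.
The reaction quotient is [Sn^4+(aq)]^3 / ([Au^3+(aq)]^2·[Sn^2+(aq)]^3) = 378; by Nernst, E = +1.35 − (0.0571/6)(2.577) = +1.3255 V.
Finally ΔG = −nFE = −(6)(96500 C/mol)(+1.3255 V) = −767 kJ/mol.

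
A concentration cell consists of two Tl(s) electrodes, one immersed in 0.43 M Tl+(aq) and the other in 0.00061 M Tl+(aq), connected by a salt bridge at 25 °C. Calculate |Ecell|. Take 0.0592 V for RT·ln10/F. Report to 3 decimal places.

0.169 V

For a concentration cell E°cell = 0, since both electrodes use the same couple.
The compartment with the higher Tl+(aq) concentration (0.43 M) acts as the cathode; ions are reduced there and produced at the dilute (0.00061 M) anode.
With n = 1, Ecell = −(0.0592/1)·log([dilute]/[conc]) = −(0.0592/1)·log(0.00061/0.43) = +0.169 V.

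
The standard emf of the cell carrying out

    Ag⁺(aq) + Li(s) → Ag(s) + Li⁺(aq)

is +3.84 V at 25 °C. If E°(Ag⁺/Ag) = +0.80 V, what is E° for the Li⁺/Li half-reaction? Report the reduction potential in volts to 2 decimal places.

In the reaction as written the Ag⁺/Ag couple is reduced (cathode) and Li⁺/Li is oxidized (anode), so E°cell = E°(Ag⁺/Ag) − E°(Li⁺/Li).
E°(Li⁺/Li) = E°(cathode) − E°cell = +0.80 − (+3.84) = −3.04 V.

−3.04 V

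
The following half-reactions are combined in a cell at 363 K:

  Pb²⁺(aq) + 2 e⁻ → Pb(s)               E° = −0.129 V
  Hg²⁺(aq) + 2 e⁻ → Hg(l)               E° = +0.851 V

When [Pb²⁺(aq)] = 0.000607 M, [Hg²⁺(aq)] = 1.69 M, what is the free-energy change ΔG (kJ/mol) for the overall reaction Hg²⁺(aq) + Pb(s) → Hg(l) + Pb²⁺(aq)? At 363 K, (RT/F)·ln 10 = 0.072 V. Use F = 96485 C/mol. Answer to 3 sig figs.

E°cell = +0.851 − (−0.129) = +0.980 V; the balanced reaction transfers n = 2 electrons.
Q = [Pb²⁺(aq)] / [Hg²⁺(aq)] = 0.000359, so log Q = −3.445 and E = +0.980 − (0.072/2)(−3.445) = +1.1040 V.
ΔG = −nFE = −(2)(96485)(+1.1040) J/mol = −213 kJ/mol.

−213 kJ/mol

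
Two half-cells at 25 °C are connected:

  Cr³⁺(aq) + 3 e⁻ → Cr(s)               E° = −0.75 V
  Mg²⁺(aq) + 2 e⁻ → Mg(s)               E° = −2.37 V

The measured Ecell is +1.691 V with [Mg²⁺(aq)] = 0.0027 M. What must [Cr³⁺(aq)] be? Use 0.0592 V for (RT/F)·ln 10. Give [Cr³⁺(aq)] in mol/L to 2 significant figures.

Cr³⁺/Cr is the cathode (higher E°); E°cell = −0.75 − (−2.37) = +1.62 V with n = 6.
Since E = E° − (0.0592/n)·log Q, log Q = n(E° − E)/0.0592 = −7.196.
The balanced reaction is 2 Cr³⁺(aq) + 3 Mg(s) → 2 Cr(s) + 3 Mg²⁺(aq), so Q = [Mg²⁺(aq)]^3 / [Cr³⁺(aq)]^2.
Isolating [Cr³⁺(aq)] in Q = 10^{−7.196} yields log [Cr³⁺(aq)] = −0.255, i.e. 0.56 M.

0.56 M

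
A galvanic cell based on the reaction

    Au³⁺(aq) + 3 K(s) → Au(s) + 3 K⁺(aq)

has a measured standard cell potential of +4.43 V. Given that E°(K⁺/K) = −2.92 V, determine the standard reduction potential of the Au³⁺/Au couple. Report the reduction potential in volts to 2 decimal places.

+1.51 V

In the reaction as written the Au³⁺/Au couple is reduced (cathode) and K⁺/K is oxidized (anode), so E°cell = E°(Au³⁺/Au) − E°(K⁺/K).
E°(Au³⁺/Au) = E°cell + E°(anode) = +4.43 + (−2.92) = +1.51 V.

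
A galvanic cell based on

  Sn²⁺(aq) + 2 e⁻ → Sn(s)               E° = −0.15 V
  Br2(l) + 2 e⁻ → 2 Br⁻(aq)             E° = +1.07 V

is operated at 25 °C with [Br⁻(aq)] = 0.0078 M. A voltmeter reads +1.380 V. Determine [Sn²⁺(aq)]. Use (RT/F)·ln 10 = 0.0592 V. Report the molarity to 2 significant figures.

Br₂/Br⁻ is the cathode (higher E°); E°cell = +1.07 − (−0.15) = +1.22 V with n = 2.
Since E = E° − (0.0592/n)·log Q, log Q = n(E° − E)/0.0592 = −5.405.
For Br2(l) + Sn(s) → 2 Br⁻(aq) + Sn²⁺(aq), the reaction quotient is Q = [Br⁻(aq)]^2·[Sn²⁺(aq)].
Substituting the known concentrations and solving, log [Sn²⁺(aq)] = −1.189 and [Sn²⁺(aq)] = 0.065 M.

0.065 M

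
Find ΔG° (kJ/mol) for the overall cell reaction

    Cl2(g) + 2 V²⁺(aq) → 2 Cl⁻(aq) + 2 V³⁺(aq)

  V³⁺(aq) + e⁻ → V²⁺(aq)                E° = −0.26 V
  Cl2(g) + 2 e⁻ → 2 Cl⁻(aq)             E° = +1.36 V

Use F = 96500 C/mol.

In the reaction as written Cl2(g) is reduced, so the Cl₂/Cl⁻ couple is the cathode and V³⁺/V²⁺ is the anode.
E°cell = +1.36 − (−0.26) = +1.62 V; balancing electrons gives n = 2.
ΔG° = −nFE°cell = −(2)(96500)(+1.62) J/mol = −313 kJ/mol.

−313 kJ/mol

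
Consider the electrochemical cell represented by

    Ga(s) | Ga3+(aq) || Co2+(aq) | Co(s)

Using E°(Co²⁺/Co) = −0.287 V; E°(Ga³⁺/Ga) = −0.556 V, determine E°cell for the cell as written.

By convention the left-hand electrode in cell notation is the anode (oxidation) and the right-hand electrode is the cathode (reduction).
E°cell = E°(right) − E°(left) = −0.287 − (−0.556) = +0.269 V.

+0.269 V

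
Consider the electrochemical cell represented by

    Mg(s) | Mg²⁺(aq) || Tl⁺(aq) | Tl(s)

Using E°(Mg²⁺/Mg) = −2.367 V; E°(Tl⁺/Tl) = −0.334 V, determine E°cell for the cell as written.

By convention the left-hand electrode in cell notation is the anode (oxidation) and the right-hand electrode is the cathode (reduction).
E°cell = E°(right) − E°(left) = −0.334 − (−2.367) = +2.033 V.

+2.033 V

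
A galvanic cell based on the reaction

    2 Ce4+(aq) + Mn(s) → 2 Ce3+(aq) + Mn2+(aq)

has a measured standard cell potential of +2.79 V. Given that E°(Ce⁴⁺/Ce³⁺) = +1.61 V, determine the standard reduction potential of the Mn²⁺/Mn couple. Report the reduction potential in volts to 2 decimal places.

−1.18 V

In the reaction as written the Ce⁴⁺/Ce³⁺ couple is reduced (cathode) and Mn²⁺/Mn is oxidized (anode), so E°cell = E°(Ce⁴⁺/Ce³⁺) − E°(Mn²⁺/Mn).
E°(Mn²⁺/Mn) = E°(cathode) − E°cell = +1.61 − (+2.79) = −1.18 V.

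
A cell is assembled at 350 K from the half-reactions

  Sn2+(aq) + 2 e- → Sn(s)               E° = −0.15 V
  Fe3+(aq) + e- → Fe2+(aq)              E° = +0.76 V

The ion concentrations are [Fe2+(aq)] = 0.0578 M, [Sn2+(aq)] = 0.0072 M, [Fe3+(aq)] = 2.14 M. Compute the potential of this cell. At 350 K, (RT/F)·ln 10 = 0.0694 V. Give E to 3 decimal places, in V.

Fe³⁺/Fe²⁺ is reduced (cathode, E° = +0.76 V) and Sn²⁺/Sn is oxidized (anode).
E°cell = E°cat − E°an = +0.76 − (−0.15) = +0.91 V; n = 2.
For the overall reaction 2 Fe3+(aq) + Sn(s) → 2 Fe2+(aq) + Sn2+(aq), Q = ([Fe2+(aq)]^2·[Sn2+(aq)]) / [Fe3+(aq)]^2 = 5.25×10^−6, giving log Q = −5.280.
By the Nernst equation, E = +0.91 − (0.0694/2)·(−5.280) = +1.093 V.

+1.093 V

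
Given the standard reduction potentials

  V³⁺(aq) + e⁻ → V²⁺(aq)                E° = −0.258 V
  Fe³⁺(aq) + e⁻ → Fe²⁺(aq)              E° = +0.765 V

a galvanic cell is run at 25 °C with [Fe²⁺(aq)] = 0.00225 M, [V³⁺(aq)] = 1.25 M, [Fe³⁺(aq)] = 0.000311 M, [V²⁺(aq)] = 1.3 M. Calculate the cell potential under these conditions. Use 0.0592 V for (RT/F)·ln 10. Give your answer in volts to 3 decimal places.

+0.973 V

Fe³⁺/Fe²⁺ is reduced (cathode, E° = +0.765 V) and V³⁺/V²⁺ is oxidized (anode).
E°cell = +0.765 − (−0.258) = +1.023 V, with n = 1 electron transferred.
For the overall reaction Fe³⁺(aq) + V²⁺(aq) → Fe²⁺(aq) + V³⁺(aq), Q = ([Fe²⁺(aq)]·[V³⁺(aq)]) / ([Fe³⁺(aq)]·[V²⁺(aq)]) = 6.96, giving log Q = 0.842.
By the Nernst equation, E = +1.023 − (0.0592/1)·(0.842) = +0.973 V.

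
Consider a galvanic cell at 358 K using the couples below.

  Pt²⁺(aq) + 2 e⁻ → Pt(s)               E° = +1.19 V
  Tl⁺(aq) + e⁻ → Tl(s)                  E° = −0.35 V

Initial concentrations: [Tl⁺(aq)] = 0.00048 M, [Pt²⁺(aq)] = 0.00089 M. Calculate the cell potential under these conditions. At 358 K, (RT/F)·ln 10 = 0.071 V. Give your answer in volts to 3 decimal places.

+1.667 V

Pt²⁺/Pt is reduced (cathode, E° = +1.19 V) and Tl⁺/Tl is oxidized (anode).
E°cell = +1.19 − (−0.35) = +1.54 V, with n = 2 electrons transferred.
Balancing gives Pt²⁺(aq) + 2 Tl(s) → Pt(s) + 2 Tl⁺(aq); hence Q = [Tl⁺(aq)]^2 / [Pt²⁺(aq)] = 0.000259 (log Q = −3.587).
By the Nernst equation, E = +1.54 − (0.071/2)·(−3.587) = +1.667 V.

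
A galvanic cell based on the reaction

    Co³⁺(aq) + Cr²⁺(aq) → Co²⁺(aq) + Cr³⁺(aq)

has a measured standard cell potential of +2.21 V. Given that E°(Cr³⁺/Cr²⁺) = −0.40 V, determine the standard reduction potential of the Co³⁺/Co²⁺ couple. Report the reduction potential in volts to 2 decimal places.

In the reaction as written the Co³⁺/Co²⁺ couple is reduced (cathode) and Cr³⁺/Cr²⁺ is oxidized (anode), so E°cell = E°(Co³⁺/Co²⁺) − E°(Cr³⁺/Cr²⁺).
E°(Co³⁺/Co²⁺) = E°cell + E°(anode) = +2.21 + (−0.40) = +1.81 V.

+1.81 V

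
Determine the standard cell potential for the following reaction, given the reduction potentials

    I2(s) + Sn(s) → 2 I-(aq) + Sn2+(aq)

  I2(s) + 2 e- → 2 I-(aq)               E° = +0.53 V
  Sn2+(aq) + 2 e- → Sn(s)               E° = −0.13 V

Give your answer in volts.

I2(s) gains electrons, so the I₂/I⁻ couple is the cathode; the Sn²⁺/Sn couple is the anode.
E°cell = E°(cathode) − E°(anode) = +0.53 − (−0.13) = +0.66 V.
The positive value indicates the reaction is spontaneous as written.

+0.66 V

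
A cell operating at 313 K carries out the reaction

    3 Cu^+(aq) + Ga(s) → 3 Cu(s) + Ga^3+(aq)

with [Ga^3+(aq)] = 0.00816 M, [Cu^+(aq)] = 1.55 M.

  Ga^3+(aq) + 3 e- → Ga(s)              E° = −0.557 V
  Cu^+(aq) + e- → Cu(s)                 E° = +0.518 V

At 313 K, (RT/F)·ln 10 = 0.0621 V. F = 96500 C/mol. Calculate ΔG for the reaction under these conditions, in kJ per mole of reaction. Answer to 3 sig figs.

−327 kJ/mol

The standard cell potential is +0.518 − (−0.557) = +1.075 V, with n = 3 electrons in the balanced equation.
Here Q = [Ga^3+(aq)] / [Cu^+(aq)]^3 = 0.00219 (log Q = −2.659), giving E = +1.075 − (0.0621/3)·(−2.659) = +1.1300 V.
Finally ΔG = −nFE = −(3)(96500 C/mol)(+1.1300 V) = −327 kJ/mol.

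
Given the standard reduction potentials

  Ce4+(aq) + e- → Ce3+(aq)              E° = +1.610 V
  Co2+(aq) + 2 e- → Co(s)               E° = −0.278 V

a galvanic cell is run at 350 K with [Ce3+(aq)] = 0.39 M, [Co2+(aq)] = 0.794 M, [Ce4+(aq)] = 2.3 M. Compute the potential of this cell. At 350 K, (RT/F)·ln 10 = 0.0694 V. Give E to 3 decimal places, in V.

The Ce⁴⁺/Ce³⁺ couple has the more positive E°, so it is the cathode; Co²⁺/Co is the anode.
The standard potential is +1.610 − (−0.278) = +1.888 V and the balanced reaction transfers n = 2 electrons.
The balanced reaction is 2 Ce4+(aq) + Co(s) → 2 Ce3+(aq) + Co2+(aq), so Q = ([Ce3+(aq)]^2·[Co2+(aq)]) / [Ce4+(aq)]^2 = 0.0228 and log Q = −1.642.
By the Nernst equation, E = +1.888 − (0.0694/2)·(−1.642) = +1.945 V.

+1.945 V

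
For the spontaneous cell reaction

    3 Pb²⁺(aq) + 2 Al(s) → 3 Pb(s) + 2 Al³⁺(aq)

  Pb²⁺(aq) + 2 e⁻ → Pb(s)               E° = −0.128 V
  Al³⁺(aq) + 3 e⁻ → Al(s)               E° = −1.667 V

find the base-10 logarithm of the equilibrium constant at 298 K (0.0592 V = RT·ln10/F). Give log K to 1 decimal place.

log K = 156.0

The Pb²⁺/Pb couple is reduced (cathode); E°cell = −0.128 − (−1.667) = +1.539 V with n = 6.
At equilibrium E = 0, so log K = nE°cell / 0.0592 = (6)(+1.539) / 0.0592 = 156.0.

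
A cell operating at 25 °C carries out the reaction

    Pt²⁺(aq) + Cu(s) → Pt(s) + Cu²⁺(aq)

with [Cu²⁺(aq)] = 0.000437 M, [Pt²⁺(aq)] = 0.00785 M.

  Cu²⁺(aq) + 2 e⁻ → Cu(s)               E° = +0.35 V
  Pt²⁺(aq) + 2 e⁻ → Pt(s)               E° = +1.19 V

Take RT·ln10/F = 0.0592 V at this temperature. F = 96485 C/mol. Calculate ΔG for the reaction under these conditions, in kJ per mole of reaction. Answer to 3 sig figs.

E°cell = +1.19 − (+0.35) = +0.84 V; the balanced reaction transfers n = 2 electrons.
Q = [Cu²⁺(aq)] / [Pt²⁺(aq)] = 0.0557, so log Q = −1.254 and E = +0.84 − (0.0592/2)(−1.254) = +0.8771 V.
Then ΔG = −nFE = −2 × 96485 × +0.8771 J/mol = −169 kJ/mol.

−169 kJ/mol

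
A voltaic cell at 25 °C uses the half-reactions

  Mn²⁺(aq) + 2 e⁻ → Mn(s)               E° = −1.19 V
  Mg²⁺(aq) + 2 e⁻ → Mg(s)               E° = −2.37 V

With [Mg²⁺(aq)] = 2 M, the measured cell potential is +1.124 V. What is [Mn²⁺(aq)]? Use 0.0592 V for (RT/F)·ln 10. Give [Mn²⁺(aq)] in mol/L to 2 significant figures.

0.026 M

Mn²⁺/Mn is the cathode (higher E°); E°cell = −1.19 − (−2.37) = +1.18 V with n = 2.
Rearranging E = E° − (0.0592/n)·log Q gives log Q = 2(+1.18 − (+1.124))/0.0592 = 1.892.
Balancing electrons gives Mn²⁺(aq) + Mg(s) → Mn(s) + Mg²⁺(aq); thus Q = [Mg²⁺(aq)] / [Mn²⁺(aq)].
Substituting the known concentrations and solving, log [Mn²⁺(aq)] = −1.591 and [Mn²⁺(aq)] = 0.026 M.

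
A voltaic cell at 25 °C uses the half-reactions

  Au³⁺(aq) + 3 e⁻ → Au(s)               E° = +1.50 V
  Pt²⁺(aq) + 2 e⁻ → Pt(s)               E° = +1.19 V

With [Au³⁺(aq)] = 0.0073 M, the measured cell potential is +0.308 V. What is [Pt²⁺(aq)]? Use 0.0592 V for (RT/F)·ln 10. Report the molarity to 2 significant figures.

0.044 M

Au³⁺/Au is the cathode (higher E°); E°cell = +1.50 − (+1.19) = +0.31 V with n = 6.
From the Nernst equation, log Q = n(E° − E)/0.0592 = 6·(+0.31 − (+0.308))/0.0592 = 0.203.
Balancing electrons gives 2 Au³⁺(aq) + 3 Pt(s) → 2 Au(s) + 3 Pt²⁺(aq); thus Q = [Pt²⁺(aq)]^3 / [Au³⁺(aq)]^2.
Substituting the known concentrations and solving, log [Pt²⁺(aq)] = −1.357 and [Pt²⁺(aq)] = 0.044 M.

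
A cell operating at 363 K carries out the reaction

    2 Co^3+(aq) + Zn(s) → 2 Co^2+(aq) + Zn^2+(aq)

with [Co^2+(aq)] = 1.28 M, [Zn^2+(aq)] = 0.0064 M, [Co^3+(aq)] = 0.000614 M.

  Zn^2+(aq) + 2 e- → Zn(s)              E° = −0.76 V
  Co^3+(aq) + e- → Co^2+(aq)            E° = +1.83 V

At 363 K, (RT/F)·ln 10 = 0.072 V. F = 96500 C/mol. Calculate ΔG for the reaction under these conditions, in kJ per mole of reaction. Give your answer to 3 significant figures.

−469 kJ/mol

E°cell = +1.83 − (−0.76) = +2.59 V; the balanced reaction transfers n = 2 electrons.
Here Q = ([Co^2+(aq)]^2·[Zn^2+(aq)]) / [Co^3+(aq)]^2 = 2.78×10^4 (log Q = 4.444), giving E = +2.59 − (0.072/2)·(4.444) = +2.4300 V.
Finally ΔG = −nFE = −(2)(96500 C/mol)(+2.4300 V) = −469 kJ/mol.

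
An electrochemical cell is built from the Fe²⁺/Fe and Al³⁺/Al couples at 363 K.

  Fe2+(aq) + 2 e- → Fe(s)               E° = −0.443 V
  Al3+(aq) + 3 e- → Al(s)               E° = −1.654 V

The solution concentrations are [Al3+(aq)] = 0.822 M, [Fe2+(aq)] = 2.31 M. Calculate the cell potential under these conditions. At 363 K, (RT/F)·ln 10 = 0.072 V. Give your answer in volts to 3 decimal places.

+1.226 V

Since E°(Fe²⁺/Fe) > E°(Al³⁺/Al), Fe²⁺/Fe serves as the cathode.
The standard potential is −0.443 − (−1.654) = +1.211 V and the balanced reaction transfers n = 6 electrons.
The balanced reaction is 3 Fe2+(aq) + 2 Al(s) → 3 Fe(s) + 2 Al3+(aq), so Q = [Al3+(aq)]^2 / [Fe2+(aq)]^3 = 0.0548 and log Q = −1.261.
E = E° − (0.072/n)·log Q = +1.211 − (0.072/6)(−1.261) = +1.226 V.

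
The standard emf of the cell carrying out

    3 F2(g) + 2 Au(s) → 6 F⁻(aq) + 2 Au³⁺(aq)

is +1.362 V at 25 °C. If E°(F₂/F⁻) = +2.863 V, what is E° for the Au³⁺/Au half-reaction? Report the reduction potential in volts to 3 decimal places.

In the reaction as written the F₂/F⁻ couple is reduced (cathode) and Au³⁺/Au is oxidized (anode), so E°cell = E°(F₂/F⁻) − E°(Au³⁺/Au).
E°(Au³⁺/Au) = E°(cathode) − E°cell = +2.863 − (+1.362) = +1.501 V.

+1.501 V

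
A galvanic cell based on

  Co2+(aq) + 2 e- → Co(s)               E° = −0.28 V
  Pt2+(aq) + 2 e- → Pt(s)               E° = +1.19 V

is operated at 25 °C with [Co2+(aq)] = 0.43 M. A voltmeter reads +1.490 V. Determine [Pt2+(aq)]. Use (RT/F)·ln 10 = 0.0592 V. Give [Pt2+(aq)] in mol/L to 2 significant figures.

2.0 M

With Pt²⁺/Pt at the cathode and Co²⁺/Co at the anode, E°cell = +1.19 − (−0.28) = +1.47 V (n = 2).
From the Nernst equation, log Q = n(E° − E)/0.0592 = 2·(+1.47 − (+1.490))/0.0592 = −0.676.
The balanced reaction is Pt2+(aq) + Co(s) → Pt(s) + Co2+(aq), so Q = [Co2+(aq)] / [Pt2+(aq)].
Solving for the unknown gives log [Pt2+(aq)] = 0.309, so [Pt2+(aq)] ≈ 2.0 M.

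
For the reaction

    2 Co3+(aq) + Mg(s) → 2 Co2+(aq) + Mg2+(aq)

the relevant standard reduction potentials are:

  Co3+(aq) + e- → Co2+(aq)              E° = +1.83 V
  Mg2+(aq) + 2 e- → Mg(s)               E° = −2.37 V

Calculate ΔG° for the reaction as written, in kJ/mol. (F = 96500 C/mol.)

−811 kJ/mol

In the reaction as written Co3+(aq) is reduced, so the Co³⁺/Co²⁺ couple is the cathode and Mg²⁺/Mg is the anode.
E°cell = +1.83 − (−2.37) = +4.20 V; balancing electrons gives n = 2.
ΔG° = −nFE°cell = −(2)(96500)(+4.20) J/mol = −811 kJ/mol.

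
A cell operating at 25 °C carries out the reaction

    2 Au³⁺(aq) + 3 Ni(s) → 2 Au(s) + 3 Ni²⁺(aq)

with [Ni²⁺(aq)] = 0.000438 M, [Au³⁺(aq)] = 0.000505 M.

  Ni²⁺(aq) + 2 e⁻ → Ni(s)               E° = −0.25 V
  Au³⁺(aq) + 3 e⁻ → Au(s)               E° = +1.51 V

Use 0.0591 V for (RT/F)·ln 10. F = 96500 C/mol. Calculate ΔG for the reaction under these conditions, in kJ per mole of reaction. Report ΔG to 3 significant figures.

E°cell = +1.51 − (−0.25) = +1.76 V; the balanced reaction transfers n = 6 electrons.
Q = [Ni²⁺(aq)]^3 / [Au³⁺(aq)]^2 = 0.000329, so log Q = −3.482 and E = +1.76 − (0.0591/6)(−3.482) = +1.7943 V.
Finally ΔG = −nFE = −(6)(96500 C/mol)(+1.7943 V) = −1040 kJ/mol.

−1040 kJ/mol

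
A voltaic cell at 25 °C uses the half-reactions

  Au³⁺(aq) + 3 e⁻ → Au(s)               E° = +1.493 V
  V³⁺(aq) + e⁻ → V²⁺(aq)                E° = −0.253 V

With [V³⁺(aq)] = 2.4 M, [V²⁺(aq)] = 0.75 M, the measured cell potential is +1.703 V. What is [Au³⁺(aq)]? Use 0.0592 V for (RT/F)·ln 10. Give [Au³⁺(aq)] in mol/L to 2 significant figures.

Au³⁺/Au is the cathode (higher E°); E°cell = +1.493 − (−0.253) = +1.746 V with n = 3.
Rearranging E = E° − (0.0592/n)·log Q gives log Q = 3(+1.746 − (+1.703))/0.0592 = 2.179.
The balanced reaction is Au³⁺(aq) + 3 V²⁺(aq) → Au(s) + 3 V³⁺(aq), so Q = [V³⁺(aq)]^3 / ([Au³⁺(aq)]·[V²⁺(aq)]^3).
Substituting the known concentrations and solving, log [Au³⁺(aq)] = −0.664 and [Au³⁺(aq)] = 0.22 M.

0.22 M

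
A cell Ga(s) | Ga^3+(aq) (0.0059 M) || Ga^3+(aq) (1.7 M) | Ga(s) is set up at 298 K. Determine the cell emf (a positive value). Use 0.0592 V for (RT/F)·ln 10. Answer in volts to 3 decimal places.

For a concentration cell E°cell = 0, since both electrodes use the same couple.
The compartment with the higher Ga^3+(aq) concentration (1.7 M) acts as the cathode; ions are reduced there and produced at the dilute (0.0059 M) anode.
With n = 3, Ecell = −(0.0592/3)·log([dilute]/[conc]) = −(0.0592/3)·log(0.0059/1.7) = +0.049 V.

0.049 V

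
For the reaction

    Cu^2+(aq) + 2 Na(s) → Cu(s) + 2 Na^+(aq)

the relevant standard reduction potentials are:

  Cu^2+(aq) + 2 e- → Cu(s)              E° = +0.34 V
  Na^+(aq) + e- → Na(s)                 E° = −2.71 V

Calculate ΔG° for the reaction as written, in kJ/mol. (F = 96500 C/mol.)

In the reaction as written Cu^2+(aq) is reduced, so the Cu²⁺/Cu couple is the cathode and Na⁺/Na is the anode.
E°cell = +0.34 − (−2.71) = +3.05 V; balancing electrons gives n = 2.
ΔG° = −nFE°cell = −(2)(96500)(+3.05) J/mol = −589 kJ/mol.

−589 kJ/mol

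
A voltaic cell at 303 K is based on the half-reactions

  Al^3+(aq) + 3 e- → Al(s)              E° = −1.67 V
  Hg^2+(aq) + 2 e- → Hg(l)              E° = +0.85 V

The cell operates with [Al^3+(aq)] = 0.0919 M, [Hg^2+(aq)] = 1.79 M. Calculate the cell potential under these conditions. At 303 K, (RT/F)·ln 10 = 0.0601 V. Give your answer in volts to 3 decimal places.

Hg²⁺/Hg is reduced (cathode, E° = +0.85 V) and Al³⁺/Al is oxidized (anode).
E°cell = E°cat − E°an = +0.85 − (−1.67) = +2.52 V; n = 6.
Balancing gives 3 Hg^2+(aq) + 2 Al(s) → 3 Hg(l) + 2 Al^3+(aq); hence Q = [Al^3+(aq)]^2 / [Hg^2+(aq)]^3 = 0.00147 (log Q = −2.832).
E = E° − (0.0601/n)·log Q = +2.52 − (0.0601/6)(−2.832) = +2.548 V.

+2.548 V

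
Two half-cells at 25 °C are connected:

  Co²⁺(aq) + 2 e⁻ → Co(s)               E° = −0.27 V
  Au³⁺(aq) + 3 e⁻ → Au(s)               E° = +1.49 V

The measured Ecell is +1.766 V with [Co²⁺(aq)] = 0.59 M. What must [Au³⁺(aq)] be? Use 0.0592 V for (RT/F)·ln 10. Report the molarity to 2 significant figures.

With Au³⁺/Au at the cathode and Co²⁺/Co at the anode, E°cell = +1.49 − (−0.27) = +1.76 V (n = 6).
From the Nernst equation, log Q = n(E° − E)/0.0592 = 6·(+1.76 − (+1.766))/0.0592 = −0.608.
Balancing electrons gives 2 Au³⁺(aq) + 3 Co(s) → 2 Au(s) + 3 Co²⁺(aq); thus Q = [Co²⁺(aq)]^3 / [Au³⁺(aq)]^2.
Isolating [Au³⁺(aq)] in Q = 10^{−0.608} yields log [Au³⁺(aq)] = −0.040, i.e. 0.91 M.

0.91 M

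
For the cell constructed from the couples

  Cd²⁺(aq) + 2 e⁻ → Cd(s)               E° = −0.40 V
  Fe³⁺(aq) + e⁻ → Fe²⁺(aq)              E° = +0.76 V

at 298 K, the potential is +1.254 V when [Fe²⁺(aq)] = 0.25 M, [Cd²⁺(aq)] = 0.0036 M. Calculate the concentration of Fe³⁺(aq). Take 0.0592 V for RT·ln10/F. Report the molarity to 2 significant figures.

0.58 M

With Fe³⁺/Fe²⁺ at the cathode and Cd²⁺/Cd at the anode, E°cell = +0.76 − (−0.40) = +1.16 V (n = 2).
Rearranging E = E° − (0.0592/n)·log Q gives log Q = 2(+1.16 − (+1.254))/0.0592 = −3.176.
Balancing electrons gives 2 Fe³⁺(aq) + Cd(s) → 2 Fe²⁺(aq) + Cd²⁺(aq); thus Q = ([Fe²⁺(aq)]^2·[Cd²⁺(aq)]) / [Fe³⁺(aq)]^2.
Isolating [Fe³⁺(aq)] in Q = 10^{−3.176} yields log [Fe³⁺(aq)] = −0.236, i.e. 0.58 M.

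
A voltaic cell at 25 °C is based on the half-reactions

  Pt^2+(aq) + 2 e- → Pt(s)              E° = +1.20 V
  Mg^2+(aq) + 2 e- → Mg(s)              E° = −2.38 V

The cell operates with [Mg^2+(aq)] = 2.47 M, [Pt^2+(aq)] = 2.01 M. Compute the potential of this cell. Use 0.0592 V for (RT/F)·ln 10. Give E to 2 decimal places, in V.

+3.58 V

Since E°(Pt²⁺/Pt) > E°(Mg²⁺/Mg), Pt²⁺/Pt serves as the cathode.
E°cell = E°cat − E°an = +1.20 − (−2.38) = +3.58 V; n = 2.
Balancing gives Pt^2+(aq) + Mg(s) → Pt(s) + Mg^2+(aq); hence Q = [Mg^2+(aq)] / [Pt^2+(aq)] = 1.23 (log Q = 0.090).
Applying E = E° − (RT ln10/nF)·log Q gives +3.58 − (0.0592/2)(0.090) = +3.58 V.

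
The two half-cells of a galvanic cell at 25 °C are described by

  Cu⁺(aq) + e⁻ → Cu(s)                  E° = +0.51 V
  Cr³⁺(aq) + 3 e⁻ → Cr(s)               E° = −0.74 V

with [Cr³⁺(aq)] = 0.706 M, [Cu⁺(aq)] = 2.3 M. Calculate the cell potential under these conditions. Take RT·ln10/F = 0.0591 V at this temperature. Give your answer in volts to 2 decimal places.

+1.27 V

Cu⁺/Cu is reduced (cathode, E° = +0.51 V) and Cr³⁺/Cr is oxidized (anode).
The standard potential is +0.51 − (−0.74) = +1.25 V and the balanced reaction transfers n = 3 electrons.
Balancing gives 3 Cu⁺(aq) + Cr(s) → 3 Cu(s) + Cr³⁺(aq); hence Q = [Cr³⁺(aq)] / [Cu⁺(aq)]^3 = 0.058 (log Q = −1.236).
Applying E = E° − (RT ln10/nF)·log Q gives +1.25 − (0.0591/3)(−1.236) = +1.27 V.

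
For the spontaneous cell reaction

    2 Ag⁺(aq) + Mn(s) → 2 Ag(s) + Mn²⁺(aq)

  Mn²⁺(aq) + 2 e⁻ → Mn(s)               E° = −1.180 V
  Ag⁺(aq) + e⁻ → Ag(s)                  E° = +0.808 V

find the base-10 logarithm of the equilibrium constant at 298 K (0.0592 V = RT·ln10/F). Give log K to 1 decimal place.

The Ag⁺/Ag couple is reduced (cathode); E°cell = +0.808 − (−1.180) = +1.988 V with n = 2.
At equilibrium E = 0, so log K = nE°cell / 0.0592 = (2)(+1.988) / 0.0592 = 67.2.

log K = 67.2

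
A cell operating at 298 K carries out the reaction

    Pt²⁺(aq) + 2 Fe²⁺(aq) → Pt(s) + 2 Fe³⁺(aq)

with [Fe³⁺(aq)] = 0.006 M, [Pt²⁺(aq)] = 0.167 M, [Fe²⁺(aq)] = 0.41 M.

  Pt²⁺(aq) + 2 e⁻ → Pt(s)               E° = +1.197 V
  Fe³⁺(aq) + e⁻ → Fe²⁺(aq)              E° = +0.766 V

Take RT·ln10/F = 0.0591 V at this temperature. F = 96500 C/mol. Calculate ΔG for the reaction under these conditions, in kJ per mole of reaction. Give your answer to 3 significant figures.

−99.7 kJ/mol

E°cell = +1.197 − (+0.766) = +0.431 V; the balanced reaction transfers n = 2 electrons.
The reaction quotient is [Fe³⁺(aq)]^2 / ([Pt²⁺(aq)]·[Fe²⁺(aq)]^2) = 0.00128; by Nernst, E = +0.431 − (0.0591/2)(−2.892) = +0.5165 V.
Finally ΔG = −nFE = −(2)(96500 C/mol)(+0.5165 V) = −99.7 kJ/mol.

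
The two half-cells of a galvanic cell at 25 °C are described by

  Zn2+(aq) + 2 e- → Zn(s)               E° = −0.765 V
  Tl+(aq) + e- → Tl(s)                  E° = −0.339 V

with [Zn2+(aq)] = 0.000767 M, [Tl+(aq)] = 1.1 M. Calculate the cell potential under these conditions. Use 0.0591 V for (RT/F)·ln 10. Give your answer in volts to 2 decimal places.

Tl⁺/Tl is reduced (cathode, E° = −0.339 V) and Zn²⁺/Zn is oxidized (anode).
The standard potential is −0.339 − (−0.765) = +0.426 V and the balanced reaction transfers n = 2 electrons.
The balanced reaction is 2 Tl+(aq) + Zn(s) → 2 Tl(s) + Zn2+(aq), so Q = [Zn2+(aq)] / [Tl+(aq)]^2 = 0.000634 and log Q = −3.198.
Applying E = E° − (RT ln10/nF)·log Q gives +0.426 − (0.0591/2)(−3.198) = +0.52 V.

+0.52 V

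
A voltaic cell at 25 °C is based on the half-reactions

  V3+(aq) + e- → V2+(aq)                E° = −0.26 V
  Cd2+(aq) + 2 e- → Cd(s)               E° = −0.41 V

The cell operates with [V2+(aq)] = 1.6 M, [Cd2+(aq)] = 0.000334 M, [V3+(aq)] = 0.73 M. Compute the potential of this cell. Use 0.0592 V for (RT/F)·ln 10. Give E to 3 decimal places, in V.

+0.233 V

Since E°(V³⁺/V²⁺) > E°(Cd²⁺/Cd), V³⁺/V²⁺ serves as the cathode.
E°cell = −0.26 − (−0.41) = +0.15 V, with n = 2 electrons transferred.
Balancing gives 2 V3+(aq) + Cd(s) → 2 V2+(aq) + Cd2+(aq); hence Q = ([V2+(aq)]^2·[Cd2+(aq)]) / [V3+(aq)]^2 = 0.0016 (log Q = −2.795).
By the Nernst equation, E = +0.15 − (0.0592/2)·(−2.795) = +0.233 V.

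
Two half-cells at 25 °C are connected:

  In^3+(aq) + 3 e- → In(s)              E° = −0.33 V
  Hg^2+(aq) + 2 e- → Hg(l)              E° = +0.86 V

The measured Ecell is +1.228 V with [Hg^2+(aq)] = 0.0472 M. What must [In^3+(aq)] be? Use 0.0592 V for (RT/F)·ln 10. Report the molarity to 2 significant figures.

0.00012 M

With Hg²⁺/Hg at the cathode and In³⁺/In at the anode, E°cell = +0.86 − (−0.33) = +1.19 V (n = 6).
Rearranging E = E° − (0.0592/n)·log Q gives log Q = 6(+1.19 − (+1.228))/0.0592 = −3.851.
The balanced reaction is 3 Hg^2+(aq) + 2 In(s) → 3 Hg(l) + 2 In^3+(aq), so Q = [In^3+(aq)]^2 / [Hg^2+(aq)]^3.
Isolating [In^3+(aq)] in Q = 10^{−3.851} yields log [In^3+(aq)] = −3.915, i.e. 0.00012 M.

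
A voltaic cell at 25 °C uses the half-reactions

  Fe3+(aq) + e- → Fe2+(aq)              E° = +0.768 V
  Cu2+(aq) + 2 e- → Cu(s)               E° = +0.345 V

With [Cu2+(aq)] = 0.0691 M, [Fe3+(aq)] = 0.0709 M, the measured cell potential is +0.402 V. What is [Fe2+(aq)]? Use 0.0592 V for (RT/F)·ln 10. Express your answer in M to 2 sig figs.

0.61 M

Fe³⁺/Fe²⁺ is the cathode (higher E°); E°cell = +0.768 − (+0.345) = +0.423 V with n = 2.
From the Nernst equation, log Q = n(E° − E)/0.0592 = 2·(+0.423 − (+0.402))/0.0592 = 0.709.
Balancing electrons gives 2 Fe3+(aq) + Cu(s) → 2 Fe2+(aq) + Cu2+(aq); thus Q = ([Fe2+(aq)]^2·[Cu2+(aq)]) / [Fe3+(aq)]^2.
Solving for the unknown gives log [Fe2+(aq)] = −0.215, so [Fe2+(aq)] ≈ 0.61 M.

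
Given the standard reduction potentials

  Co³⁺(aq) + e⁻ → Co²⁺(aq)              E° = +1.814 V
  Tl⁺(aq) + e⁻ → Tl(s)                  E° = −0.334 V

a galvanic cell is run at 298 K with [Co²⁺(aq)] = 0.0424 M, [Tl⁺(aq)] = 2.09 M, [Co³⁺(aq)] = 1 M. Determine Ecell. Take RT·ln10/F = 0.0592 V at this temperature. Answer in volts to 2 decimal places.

The Co³⁺/Co²⁺ couple has the more positive E°, so it is the cathode; Tl⁺/Tl is the anode.
E°cell = E°cat − E°an = +1.814 − (−0.334) = +2.148 V; n = 1.
The balanced reaction is Co³⁺(aq) + Tl(s) → Co²⁺(aq) + Tl⁺(aq), so Q = ([Co²⁺(aq)]·[Tl⁺(aq)]) / [Co³⁺(aq)] = 0.0886 and log Q = −1.052.
By the Nernst equation, E = +2.148 − (0.0592/1)·(−1.052) = +2.21 V.

+2.21 V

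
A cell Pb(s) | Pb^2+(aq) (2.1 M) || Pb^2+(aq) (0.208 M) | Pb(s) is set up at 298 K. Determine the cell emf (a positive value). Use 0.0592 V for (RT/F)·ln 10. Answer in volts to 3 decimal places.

0.030 V

For a concentration cell E°cell = 0, since both electrodes use the same couple.
The compartment with the higher Pb^2+(aq) concentration (2.1 M) acts as the cathode; ions are reduced there and produced at the dilute (0.208 M) anode.
With n = 2, Ecell = −(0.0592/2)·log([dilute]/[conc]) = −(0.0592/2)·log(0.208/2.1) = +0.030 V.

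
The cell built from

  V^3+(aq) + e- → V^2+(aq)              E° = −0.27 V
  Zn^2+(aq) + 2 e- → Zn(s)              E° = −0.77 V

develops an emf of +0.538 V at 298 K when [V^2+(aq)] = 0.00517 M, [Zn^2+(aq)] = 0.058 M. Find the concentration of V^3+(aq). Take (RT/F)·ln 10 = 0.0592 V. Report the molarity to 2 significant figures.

0.0055 M

With V³⁺/V²⁺ at the cathode and Zn²⁺/Zn at the anode, E°cell = −0.27 − (−0.77) = +0.50 V (n = 2).
From the Nernst equation, log Q = n(E° − E)/0.0592 = 2·(+0.50 − (+0.538))/0.0592 = −1.284.
Balancing electrons gives 2 V^3+(aq) + Zn(s) → 2 V^2+(aq) + Zn^2+(aq); thus Q = ([V^2+(aq)]^2·[Zn^2+(aq)]) / [V^3+(aq)]^2.
Substituting the known concentrations and solving, log [V^3+(aq)] = −2.263 and [V^3+(aq)] = 0.0055 M.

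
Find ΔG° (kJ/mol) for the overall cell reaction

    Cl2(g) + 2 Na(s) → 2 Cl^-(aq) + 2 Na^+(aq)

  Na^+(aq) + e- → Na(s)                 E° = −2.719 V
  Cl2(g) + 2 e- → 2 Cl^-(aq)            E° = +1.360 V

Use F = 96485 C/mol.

−787 kJ/mol

In the reaction as written Cl2(g) is reduced, so the Cl₂/Cl⁻ couple is the cathode and Na⁺/Na is the anode.
E°cell = +1.360 − (−2.719) = +4.079 V; balancing electrons gives n = 2.
ΔG° = −nFE°cell = −(2)(96485)(+4.079) J/mol = −787 kJ/mol.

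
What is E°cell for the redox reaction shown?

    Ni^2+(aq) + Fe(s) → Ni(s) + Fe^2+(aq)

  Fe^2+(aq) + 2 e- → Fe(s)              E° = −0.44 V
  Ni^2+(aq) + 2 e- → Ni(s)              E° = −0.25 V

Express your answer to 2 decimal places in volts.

+0.19 V

In the reaction as written, Ni^2+(aq) is reduced (cathode) and Fe^2+(aq) is produced by oxidation at the anode.
E°cell = E°(cathode) − E°(anode) = −0.25 − (−0.44) = +0.19 V.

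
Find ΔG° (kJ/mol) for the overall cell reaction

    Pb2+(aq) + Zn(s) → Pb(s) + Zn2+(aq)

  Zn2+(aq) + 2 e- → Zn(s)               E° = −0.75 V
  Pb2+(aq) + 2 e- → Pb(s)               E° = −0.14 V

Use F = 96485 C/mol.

In the reaction as written Pb2+(aq) is reduced, so the Pb²⁺/Pb couple is the cathode and Zn²⁺/Zn is the anode.
E°cell = −0.14 − (−0.75) = +0.61 V; balancing electrons gives n = 2.
ΔG° = −nFE°cell = −(2)(96485)(+0.61) J/mol = −118 kJ/mol.

−118 kJ/mol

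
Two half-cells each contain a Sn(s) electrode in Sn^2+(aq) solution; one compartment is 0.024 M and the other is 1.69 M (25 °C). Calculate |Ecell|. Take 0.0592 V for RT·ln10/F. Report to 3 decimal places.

For a concentration cell E°cell = 0, since both electrodes use the same couple.
The compartment with the higher Sn^2+(aq) concentration (1.69 M) acts as the cathode; ions are reduced there and produced at the dilute (0.024 M) anode.
With n = 2, Ecell = −(0.0592/2)·log([dilute]/[conc]) = −(0.0592/2)·log(0.024/1.69) = +0.055 V.

0.055 V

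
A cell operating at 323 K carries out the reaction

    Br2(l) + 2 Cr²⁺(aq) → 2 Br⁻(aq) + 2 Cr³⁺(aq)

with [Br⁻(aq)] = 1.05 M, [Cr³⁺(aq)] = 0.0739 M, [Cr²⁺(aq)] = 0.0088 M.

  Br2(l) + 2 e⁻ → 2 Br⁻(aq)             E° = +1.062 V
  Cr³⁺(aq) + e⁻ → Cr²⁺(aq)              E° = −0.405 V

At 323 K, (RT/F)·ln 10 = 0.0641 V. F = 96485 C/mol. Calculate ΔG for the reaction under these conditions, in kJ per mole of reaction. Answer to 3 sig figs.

−271 kJ/mol

With Br₂/Br⁻ reduced at the cathode, E°cell = +1.062 − (−0.405) = +1.467 V and n = 2.
Here Q = ([Br⁻(aq)]^2·[Cr³⁺(aq)]^2) / [Cr²⁺(aq)]^2 = 77.8 (log Q = 1.891), giving E = +1.467 − (0.0641/2)·(1.891) = +1.4064 V.
Then ΔG = −nFE = −2 × 96485 × +1.4064 J/mol = −271 kJ/mol.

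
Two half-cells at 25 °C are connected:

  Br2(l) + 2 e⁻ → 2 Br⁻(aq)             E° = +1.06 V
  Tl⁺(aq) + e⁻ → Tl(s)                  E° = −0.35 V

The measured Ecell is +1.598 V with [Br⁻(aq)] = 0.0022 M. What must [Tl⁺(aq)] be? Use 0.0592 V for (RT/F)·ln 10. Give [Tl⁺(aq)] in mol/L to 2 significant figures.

0.30 M

With Br₂/Br⁻ at the cathode and Tl⁺/Tl at the anode, E°cell = +1.06 − (−0.35) = +1.41 V (n = 2).
Since E = E° − (0.0592/n)·log Q, log Q = n(E° − E)/0.0592 = −6.351.
For Br2(l) + 2 Tl(s) → 2 Br⁻(aq) + 2 Tl⁺(aq), the reaction quotient is Q = [Br⁻(aq)]^2·[Tl⁺(aq)]^2.
Isolating [Tl⁺(aq)] in Q = 10^{−6.351} yields log [Tl⁺(aq)] = −0.518, i.e. 0.30 M.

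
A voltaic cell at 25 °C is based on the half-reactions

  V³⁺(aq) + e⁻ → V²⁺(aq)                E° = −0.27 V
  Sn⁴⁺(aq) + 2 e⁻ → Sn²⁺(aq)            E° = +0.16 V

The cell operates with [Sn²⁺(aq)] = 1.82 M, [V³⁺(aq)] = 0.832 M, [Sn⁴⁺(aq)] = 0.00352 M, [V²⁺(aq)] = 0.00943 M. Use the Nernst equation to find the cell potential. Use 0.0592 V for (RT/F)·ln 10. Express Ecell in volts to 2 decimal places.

Since E°(Sn⁴⁺/Sn²⁺) > E°(V³⁺/V²⁺), Sn⁴⁺/Sn²⁺ serves as the cathode.
E°cell = E°cat − E°an = +0.16 − (−0.27) = +0.43 V; n = 2.
Balancing gives Sn⁴⁺(aq) + 2 V²⁺(aq) → Sn²⁺(aq) + 2 V³⁺(aq); hence Q = ([Sn²⁺(aq)]·[V³⁺(aq)]^2) / ([Sn⁴⁺(aq)]·[V²⁺(aq)]^2) = 4.02×10^6 (log Q = 6.605).
By the Nernst equation, E = +0.43 − (0.0592/2)·(6.605) = +0.23 V.

+0.23 V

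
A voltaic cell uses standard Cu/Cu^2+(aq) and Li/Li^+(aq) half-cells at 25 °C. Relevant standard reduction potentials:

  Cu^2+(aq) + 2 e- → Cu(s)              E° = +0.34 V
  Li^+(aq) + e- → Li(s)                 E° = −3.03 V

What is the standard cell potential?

+3.37 V

The Cu²⁺/Cu couple has the higher E°, so Cu ion is reduced (cathode) and Li is oxidized (anode).
E°cell = E°(cathode) − E°(anode) = +0.34 − (−3.03) = +3.37 V.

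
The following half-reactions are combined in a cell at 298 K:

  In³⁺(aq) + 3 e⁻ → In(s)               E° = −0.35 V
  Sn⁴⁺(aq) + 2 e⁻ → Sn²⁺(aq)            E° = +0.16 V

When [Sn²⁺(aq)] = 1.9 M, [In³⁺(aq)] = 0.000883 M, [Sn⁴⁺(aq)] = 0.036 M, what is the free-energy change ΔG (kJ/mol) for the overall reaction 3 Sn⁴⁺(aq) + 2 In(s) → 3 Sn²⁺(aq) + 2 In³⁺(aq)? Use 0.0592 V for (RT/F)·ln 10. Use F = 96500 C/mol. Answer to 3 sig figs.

−301 kJ/mol

With Sn⁴⁺/Sn²⁺ reduced at the cathode, E°cell = +0.16 − (−0.35) = +0.51 V and n = 6.
Q = ([Sn²⁺(aq)]^3·[In³⁺(aq)]^2) / [Sn⁴⁺(aq)]^3 = 0.115, so log Q = −0.941 and E = +0.51 − (0.0592/6)(−0.941) = +0.5193 V.
Then ΔG = −nFE = −6 × 96500 × +0.5193 J/mol = −301 kJ/mol.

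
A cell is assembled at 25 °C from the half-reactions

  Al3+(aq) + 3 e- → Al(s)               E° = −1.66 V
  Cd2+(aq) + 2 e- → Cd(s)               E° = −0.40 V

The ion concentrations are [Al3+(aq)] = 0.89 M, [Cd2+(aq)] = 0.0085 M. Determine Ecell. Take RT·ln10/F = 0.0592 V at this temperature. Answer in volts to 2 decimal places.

+1.20 V

Since E°(Cd²⁺/Cd) > E°(Al³⁺/Al), Cd²⁺/Cd serves as the cathode.
E°cell = E°cat − E°an = −0.40 − (−1.66) = +1.26 V; n = 6.
For the overall reaction 3 Cd2+(aq) + 2 Al(s) → 3 Cd(s) + 2 Al3+(aq), Q = [Al3+(aq)]^2 / [Cd2+(aq)]^3 = 1.29×10^6, giving log Q = 6.111.
Applying E = E° − (RT ln10/nF)·log Q gives +1.26 − (0.0592/6)(6.111) = +1.20 V.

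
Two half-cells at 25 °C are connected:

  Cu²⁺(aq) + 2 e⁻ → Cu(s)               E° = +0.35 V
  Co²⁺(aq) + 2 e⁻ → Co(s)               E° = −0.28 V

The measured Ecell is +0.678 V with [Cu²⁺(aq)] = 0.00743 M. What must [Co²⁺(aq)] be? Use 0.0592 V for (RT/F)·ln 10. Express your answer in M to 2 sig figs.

0.00018 M

With Cu²⁺/Cu at the cathode and Co²⁺/Co at the anode, E°cell = +0.35 − (−0.28) = +0.63 V (n = 2).
Rearranging E = E° − (0.0592/n)·log Q gives log Q = 2(+0.63 − (+0.678))/0.0592 = −1.622.
The balanced reaction is Cu²⁺(aq) + Co(s) → Cu(s) + Co²⁺(aq), so Q = [Co²⁺(aq)] / [Cu²⁺(aq)].
Isolating [Co²⁺(aq)] in Q = 10^{−1.622} yields log [Co²⁺(aq)] = −3.751, i.e. 0.00018 M.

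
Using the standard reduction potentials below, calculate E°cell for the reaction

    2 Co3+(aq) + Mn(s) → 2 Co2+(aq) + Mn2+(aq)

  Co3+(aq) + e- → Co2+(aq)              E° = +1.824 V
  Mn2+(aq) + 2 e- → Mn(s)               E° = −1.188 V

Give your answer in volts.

Co3+(aq) gains electrons, so the Co³⁺/Co²⁺ couple is the cathode; the Mn²⁺/Mn couple is the anode.
E°cell = E°(cathode) − E°(anode) = +1.824 − (−1.188) = +3.012 V.
The positive value indicates the reaction is spontaneous as written.

+3.012 V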